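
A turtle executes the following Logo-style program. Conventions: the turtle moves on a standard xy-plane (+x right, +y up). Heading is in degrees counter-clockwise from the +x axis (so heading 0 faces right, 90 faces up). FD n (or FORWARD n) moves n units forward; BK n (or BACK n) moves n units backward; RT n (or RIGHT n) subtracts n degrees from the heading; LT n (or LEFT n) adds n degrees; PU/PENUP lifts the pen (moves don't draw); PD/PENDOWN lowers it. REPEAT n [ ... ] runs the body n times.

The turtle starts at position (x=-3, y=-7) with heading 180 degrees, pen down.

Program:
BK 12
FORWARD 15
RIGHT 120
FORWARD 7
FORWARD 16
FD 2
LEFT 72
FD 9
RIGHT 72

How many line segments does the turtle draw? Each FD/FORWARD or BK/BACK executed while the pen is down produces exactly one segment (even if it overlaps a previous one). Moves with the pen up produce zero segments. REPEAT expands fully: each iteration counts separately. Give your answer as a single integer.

Answer: 6

Derivation:
Executing turtle program step by step:
Start: pos=(-3,-7), heading=180, pen down
BK 12: (-3,-7) -> (9,-7) [heading=180, draw]
FD 15: (9,-7) -> (-6,-7) [heading=180, draw]
RT 120: heading 180 -> 60
FD 7: (-6,-7) -> (-2.5,-0.938) [heading=60, draw]
FD 16: (-2.5,-0.938) -> (5.5,12.919) [heading=60, draw]
FD 2: (5.5,12.919) -> (6.5,14.651) [heading=60, draw]
LT 72: heading 60 -> 132
FD 9: (6.5,14.651) -> (0.478,21.339) [heading=132, draw]
RT 72: heading 132 -> 60
Final: pos=(0.478,21.339), heading=60, 6 segment(s) drawn
Segments drawn: 6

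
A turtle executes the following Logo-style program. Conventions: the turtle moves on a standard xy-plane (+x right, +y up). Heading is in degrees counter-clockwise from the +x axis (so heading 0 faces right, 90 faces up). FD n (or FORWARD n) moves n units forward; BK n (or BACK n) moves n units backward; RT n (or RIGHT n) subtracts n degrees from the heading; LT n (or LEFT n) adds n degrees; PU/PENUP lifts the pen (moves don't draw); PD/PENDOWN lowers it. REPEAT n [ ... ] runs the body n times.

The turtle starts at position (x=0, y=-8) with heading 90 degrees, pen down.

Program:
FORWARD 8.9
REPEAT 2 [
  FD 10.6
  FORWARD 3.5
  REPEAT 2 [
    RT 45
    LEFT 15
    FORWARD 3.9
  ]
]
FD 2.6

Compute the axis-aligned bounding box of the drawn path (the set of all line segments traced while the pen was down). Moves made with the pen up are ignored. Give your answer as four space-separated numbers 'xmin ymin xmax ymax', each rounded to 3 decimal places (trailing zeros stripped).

Executing turtle program step by step:
Start: pos=(0,-8), heading=90, pen down
FD 8.9: (0,-8) -> (0,0.9) [heading=90, draw]
REPEAT 2 [
  -- iteration 1/2 --
  FD 10.6: (0,0.9) -> (0,11.5) [heading=90, draw]
  FD 3.5: (0,11.5) -> (0,15) [heading=90, draw]
  REPEAT 2 [
    -- iteration 1/2 --
    RT 45: heading 90 -> 45
    LT 15: heading 45 -> 60
    FD 3.9: (0,15) -> (1.95,18.377) [heading=60, draw]
    -- iteration 2/2 --
    RT 45: heading 60 -> 15
    LT 15: heading 15 -> 30
    FD 3.9: (1.95,18.377) -> (5.327,20.327) [heading=30, draw]
  ]
  -- iteration 2/2 --
  FD 10.6: (5.327,20.327) -> (14.507,25.627) [heading=30, draw]
  FD 3.5: (14.507,25.627) -> (17.538,27.377) [heading=30, draw]
  REPEAT 2 [
    -- iteration 1/2 --
    RT 45: heading 30 -> 345
    LT 15: heading 345 -> 0
    FD 3.9: (17.538,27.377) -> (21.438,27.377) [heading=0, draw]
    -- iteration 2/2 --
    RT 45: heading 0 -> 315
    LT 15: heading 315 -> 330
    FD 3.9: (21.438,27.377) -> (24.816,25.427) [heading=330, draw]
  ]
]
FD 2.6: (24.816,25.427) -> (27.068,24.127) [heading=330, draw]
Final: pos=(27.068,24.127), heading=330, 10 segment(s) drawn

Segment endpoints: x in {0, 0, 0, 0, 1.95, 5.327, 14.507, 17.538, 21.438, 24.816, 27.068}, y in {-8, 0.9, 11.5, 15, 18.377, 20.327, 24.127, 25.427, 25.627, 27.377}
xmin=0, ymin=-8, xmax=27.068, ymax=27.377

Answer: 0 -8 27.068 27.377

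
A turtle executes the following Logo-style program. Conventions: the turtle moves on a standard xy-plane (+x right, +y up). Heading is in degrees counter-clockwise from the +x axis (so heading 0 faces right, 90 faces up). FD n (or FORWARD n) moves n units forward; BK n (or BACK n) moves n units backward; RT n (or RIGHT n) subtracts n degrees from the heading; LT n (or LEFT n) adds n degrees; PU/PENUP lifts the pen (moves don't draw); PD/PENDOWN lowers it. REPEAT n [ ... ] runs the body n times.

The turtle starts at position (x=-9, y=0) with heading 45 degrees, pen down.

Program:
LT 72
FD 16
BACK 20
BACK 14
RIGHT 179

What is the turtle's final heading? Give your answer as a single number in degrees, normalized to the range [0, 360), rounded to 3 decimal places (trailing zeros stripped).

Executing turtle program step by step:
Start: pos=(-9,0), heading=45, pen down
LT 72: heading 45 -> 117
FD 16: (-9,0) -> (-16.264,14.256) [heading=117, draw]
BK 20: (-16.264,14.256) -> (-7.184,-3.564) [heading=117, draw]
BK 14: (-7.184,-3.564) -> (-0.828,-16.038) [heading=117, draw]
RT 179: heading 117 -> 298
Final: pos=(-0.828,-16.038), heading=298, 3 segment(s) drawn

Answer: 298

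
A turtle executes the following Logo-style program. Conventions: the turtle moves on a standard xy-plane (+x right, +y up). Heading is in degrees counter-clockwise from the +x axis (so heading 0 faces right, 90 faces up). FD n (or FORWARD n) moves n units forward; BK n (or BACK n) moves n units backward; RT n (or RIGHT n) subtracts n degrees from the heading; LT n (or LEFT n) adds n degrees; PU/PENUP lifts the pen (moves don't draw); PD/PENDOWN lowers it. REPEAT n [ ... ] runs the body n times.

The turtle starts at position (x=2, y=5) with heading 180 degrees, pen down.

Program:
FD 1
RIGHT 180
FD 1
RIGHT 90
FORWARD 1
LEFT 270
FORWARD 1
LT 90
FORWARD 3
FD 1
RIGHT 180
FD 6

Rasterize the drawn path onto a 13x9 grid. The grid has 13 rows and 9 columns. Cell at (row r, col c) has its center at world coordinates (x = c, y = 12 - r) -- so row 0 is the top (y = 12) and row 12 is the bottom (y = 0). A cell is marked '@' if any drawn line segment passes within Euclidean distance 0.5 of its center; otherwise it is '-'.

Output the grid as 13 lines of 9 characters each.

Answer: ---------
---------
---------
---------
---------
---------
-@-------
-@@------
-@@------
-@-------
-@-------
-@-------
-@-------

Derivation:
Segment 0: (2,5) -> (1,5)
Segment 1: (1,5) -> (2,5)
Segment 2: (2,5) -> (2,4)
Segment 3: (2,4) -> (1,4)
Segment 4: (1,4) -> (1,1)
Segment 5: (1,1) -> (1,0)
Segment 6: (1,0) -> (1,6)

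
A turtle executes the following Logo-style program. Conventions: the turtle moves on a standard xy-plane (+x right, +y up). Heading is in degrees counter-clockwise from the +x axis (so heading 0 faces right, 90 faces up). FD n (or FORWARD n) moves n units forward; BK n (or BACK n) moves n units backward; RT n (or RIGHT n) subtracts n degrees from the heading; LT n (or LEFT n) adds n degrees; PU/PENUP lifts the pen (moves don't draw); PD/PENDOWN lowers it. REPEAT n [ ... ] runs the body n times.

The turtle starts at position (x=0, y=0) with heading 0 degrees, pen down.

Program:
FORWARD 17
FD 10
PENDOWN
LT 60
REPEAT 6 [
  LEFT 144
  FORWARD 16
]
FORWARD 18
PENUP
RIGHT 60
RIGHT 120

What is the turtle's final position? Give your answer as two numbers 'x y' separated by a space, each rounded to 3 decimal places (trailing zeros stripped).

Answer: -4.061 -13.829

Derivation:
Executing turtle program step by step:
Start: pos=(0,0), heading=0, pen down
FD 17: (0,0) -> (17,0) [heading=0, draw]
FD 10: (17,0) -> (27,0) [heading=0, draw]
PD: pen down
LT 60: heading 0 -> 60
REPEAT 6 [
  -- iteration 1/6 --
  LT 144: heading 60 -> 204
  FD 16: (27,0) -> (12.383,-6.508) [heading=204, draw]
  -- iteration 2/6 --
  LT 144: heading 204 -> 348
  FD 16: (12.383,-6.508) -> (28.034,-9.834) [heading=348, draw]
  -- iteration 3/6 --
  LT 144: heading 348 -> 132
  FD 16: (28.034,-9.834) -> (17.328,2.056) [heading=132, draw]
  -- iteration 4/6 --
  LT 144: heading 132 -> 276
  FD 16: (17.328,2.056) -> (19,-13.856) [heading=276, draw]
  -- iteration 5/6 --
  LT 144: heading 276 -> 60
  FD 16: (19,-13.856) -> (27,0) [heading=60, draw]
  -- iteration 6/6 --
  LT 144: heading 60 -> 204
  FD 16: (27,0) -> (12.383,-6.508) [heading=204, draw]
]
FD 18: (12.383,-6.508) -> (-4.061,-13.829) [heading=204, draw]
PU: pen up
RT 60: heading 204 -> 144
RT 120: heading 144 -> 24
Final: pos=(-4.061,-13.829), heading=24, 9 segment(s) drawn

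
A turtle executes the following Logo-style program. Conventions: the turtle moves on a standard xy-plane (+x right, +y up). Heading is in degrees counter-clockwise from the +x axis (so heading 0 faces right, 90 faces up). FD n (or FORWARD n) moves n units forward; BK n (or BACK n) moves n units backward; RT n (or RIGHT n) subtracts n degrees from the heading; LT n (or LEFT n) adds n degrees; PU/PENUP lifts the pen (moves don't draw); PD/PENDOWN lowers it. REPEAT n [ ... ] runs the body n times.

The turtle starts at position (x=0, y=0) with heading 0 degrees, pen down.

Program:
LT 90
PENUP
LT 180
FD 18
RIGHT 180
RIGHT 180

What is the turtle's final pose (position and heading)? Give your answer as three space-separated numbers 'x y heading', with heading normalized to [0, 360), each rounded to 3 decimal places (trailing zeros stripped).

Executing turtle program step by step:
Start: pos=(0,0), heading=0, pen down
LT 90: heading 0 -> 90
PU: pen up
LT 180: heading 90 -> 270
FD 18: (0,0) -> (0,-18) [heading=270, move]
RT 180: heading 270 -> 90
RT 180: heading 90 -> 270
Final: pos=(0,-18), heading=270, 0 segment(s) drawn

Answer: 0 -18 270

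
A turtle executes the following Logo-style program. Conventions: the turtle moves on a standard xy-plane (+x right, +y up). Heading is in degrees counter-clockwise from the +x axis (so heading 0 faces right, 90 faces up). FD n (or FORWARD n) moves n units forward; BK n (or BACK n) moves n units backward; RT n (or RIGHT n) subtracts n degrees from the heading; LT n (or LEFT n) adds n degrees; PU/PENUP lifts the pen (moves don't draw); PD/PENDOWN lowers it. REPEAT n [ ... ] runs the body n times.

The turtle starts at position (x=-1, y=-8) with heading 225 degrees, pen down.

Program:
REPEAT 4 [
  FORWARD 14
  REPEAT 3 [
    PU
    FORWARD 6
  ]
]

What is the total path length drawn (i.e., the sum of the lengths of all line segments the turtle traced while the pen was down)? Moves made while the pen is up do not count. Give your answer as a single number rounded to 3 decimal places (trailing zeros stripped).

Answer: 14

Derivation:
Executing turtle program step by step:
Start: pos=(-1,-8), heading=225, pen down
REPEAT 4 [
  -- iteration 1/4 --
  FD 14: (-1,-8) -> (-10.899,-17.899) [heading=225, draw]
  REPEAT 3 [
    -- iteration 1/3 --
    PU: pen up
    FD 6: (-10.899,-17.899) -> (-15.142,-22.142) [heading=225, move]
    -- iteration 2/3 --
    PU: pen up
    FD 6: (-15.142,-22.142) -> (-19.385,-26.385) [heading=225, move]
    -- iteration 3/3 --
    PU: pen up
    FD 6: (-19.385,-26.385) -> (-23.627,-30.627) [heading=225, move]
  ]
  -- iteration 2/4 --
  FD 14: (-23.627,-30.627) -> (-33.527,-40.527) [heading=225, move]
  REPEAT 3 [
    -- iteration 1/3 --
    PU: pen up
    FD 6: (-33.527,-40.527) -> (-37.77,-44.77) [heading=225, move]
    -- iteration 2/3 --
    PU: pen up
    FD 6: (-37.77,-44.77) -> (-42.012,-49.012) [heading=225, move]
    -- iteration 3/3 --
    PU: pen up
    FD 6: (-42.012,-49.012) -> (-46.255,-53.255) [heading=225, move]
  ]
  -- iteration 3/4 --
  FD 14: (-46.255,-53.255) -> (-56.154,-63.154) [heading=225, move]
  REPEAT 3 [
    -- iteration 1/3 --
    PU: pen up
    FD 6: (-56.154,-63.154) -> (-60.397,-67.397) [heading=225, move]
    -- iteration 2/3 --
    PU: pen up
    FD 6: (-60.397,-67.397) -> (-64.64,-71.64) [heading=225, move]
    -- iteration 3/3 --
    PU: pen up
    FD 6: (-64.64,-71.64) -> (-68.882,-75.882) [heading=225, move]
  ]
  -- iteration 4/4 --
  FD 14: (-68.882,-75.882) -> (-78.782,-85.782) [heading=225, move]
  REPEAT 3 [
    -- iteration 1/3 --
    PU: pen up
    FD 6: (-78.782,-85.782) -> (-83.024,-90.024) [heading=225, move]
    -- iteration 2/3 --
    PU: pen up
    FD 6: (-83.024,-90.024) -> (-87.267,-94.267) [heading=225, move]
    -- iteration 3/3 --
    PU: pen up
    FD 6: (-87.267,-94.267) -> (-91.51,-98.51) [heading=225, move]
  ]
]
Final: pos=(-91.51,-98.51), heading=225, 1 segment(s) drawn

Segment lengths:
  seg 1: (-1,-8) -> (-10.899,-17.899), length = 14
Total = 14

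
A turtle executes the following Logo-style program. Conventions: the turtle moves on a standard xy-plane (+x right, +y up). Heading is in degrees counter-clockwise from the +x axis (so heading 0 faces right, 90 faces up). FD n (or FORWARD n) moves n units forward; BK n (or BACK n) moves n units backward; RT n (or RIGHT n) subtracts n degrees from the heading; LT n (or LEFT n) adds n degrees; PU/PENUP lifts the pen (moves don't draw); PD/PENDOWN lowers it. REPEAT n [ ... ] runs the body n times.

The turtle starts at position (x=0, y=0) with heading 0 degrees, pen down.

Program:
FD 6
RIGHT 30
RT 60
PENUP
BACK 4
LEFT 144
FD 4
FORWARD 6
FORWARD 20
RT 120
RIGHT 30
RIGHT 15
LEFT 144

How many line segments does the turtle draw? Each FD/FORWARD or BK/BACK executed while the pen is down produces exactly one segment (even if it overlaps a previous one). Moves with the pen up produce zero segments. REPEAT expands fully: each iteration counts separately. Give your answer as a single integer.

Answer: 1

Derivation:
Executing turtle program step by step:
Start: pos=(0,0), heading=0, pen down
FD 6: (0,0) -> (6,0) [heading=0, draw]
RT 30: heading 0 -> 330
RT 60: heading 330 -> 270
PU: pen up
BK 4: (6,0) -> (6,4) [heading=270, move]
LT 144: heading 270 -> 54
FD 4: (6,4) -> (8.351,7.236) [heading=54, move]
FD 6: (8.351,7.236) -> (11.878,12.09) [heading=54, move]
FD 20: (11.878,12.09) -> (23.634,28.271) [heading=54, move]
RT 120: heading 54 -> 294
RT 30: heading 294 -> 264
RT 15: heading 264 -> 249
LT 144: heading 249 -> 33
Final: pos=(23.634,28.271), heading=33, 1 segment(s) drawn
Segments drawn: 1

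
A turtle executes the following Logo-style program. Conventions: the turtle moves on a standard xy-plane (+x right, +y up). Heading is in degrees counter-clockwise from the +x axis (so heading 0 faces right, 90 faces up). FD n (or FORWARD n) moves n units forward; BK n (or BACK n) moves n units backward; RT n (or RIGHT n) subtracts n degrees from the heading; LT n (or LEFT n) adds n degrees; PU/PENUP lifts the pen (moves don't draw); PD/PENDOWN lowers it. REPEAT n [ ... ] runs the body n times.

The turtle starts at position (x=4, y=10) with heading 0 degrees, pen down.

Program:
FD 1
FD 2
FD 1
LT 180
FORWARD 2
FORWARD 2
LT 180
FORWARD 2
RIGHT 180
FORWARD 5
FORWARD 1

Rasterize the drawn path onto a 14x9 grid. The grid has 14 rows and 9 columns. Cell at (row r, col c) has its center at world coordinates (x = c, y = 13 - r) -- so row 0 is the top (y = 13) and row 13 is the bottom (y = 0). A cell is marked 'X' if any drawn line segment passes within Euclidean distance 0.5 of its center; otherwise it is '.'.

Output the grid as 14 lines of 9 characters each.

Segment 0: (4,10) -> (5,10)
Segment 1: (5,10) -> (7,10)
Segment 2: (7,10) -> (8,10)
Segment 3: (8,10) -> (6,10)
Segment 4: (6,10) -> (4,10)
Segment 5: (4,10) -> (6,10)
Segment 6: (6,10) -> (1,10)
Segment 7: (1,10) -> (0,10)

Answer: .........
.........
.........
XXXXXXXXX
.........
.........
.........
.........
.........
.........
.........
.........
.........
.........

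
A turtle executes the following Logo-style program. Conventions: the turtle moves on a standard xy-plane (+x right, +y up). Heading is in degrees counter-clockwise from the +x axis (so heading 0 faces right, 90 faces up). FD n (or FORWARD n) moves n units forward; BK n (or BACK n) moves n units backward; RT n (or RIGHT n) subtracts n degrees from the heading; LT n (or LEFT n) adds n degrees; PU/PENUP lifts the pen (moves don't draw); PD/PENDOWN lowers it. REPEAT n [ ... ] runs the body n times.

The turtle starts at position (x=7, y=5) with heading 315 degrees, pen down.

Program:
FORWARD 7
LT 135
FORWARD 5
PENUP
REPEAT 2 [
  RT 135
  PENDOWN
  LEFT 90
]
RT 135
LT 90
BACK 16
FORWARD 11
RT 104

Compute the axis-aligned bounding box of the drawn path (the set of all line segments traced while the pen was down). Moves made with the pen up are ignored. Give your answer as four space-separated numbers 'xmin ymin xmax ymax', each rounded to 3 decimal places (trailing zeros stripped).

Executing turtle program step by step:
Start: pos=(7,5), heading=315, pen down
FD 7: (7,5) -> (11.95,0.05) [heading=315, draw]
LT 135: heading 315 -> 90
FD 5: (11.95,0.05) -> (11.95,5.05) [heading=90, draw]
PU: pen up
REPEAT 2 [
  -- iteration 1/2 --
  RT 135: heading 90 -> 315
  PD: pen down
  LT 90: heading 315 -> 45
  -- iteration 2/2 --
  RT 135: heading 45 -> 270
  PD: pen down
  LT 90: heading 270 -> 0
]
RT 135: heading 0 -> 225
LT 90: heading 225 -> 315
BK 16: (11.95,5.05) -> (0.636,16.364) [heading=315, draw]
FD 11: (0.636,16.364) -> (8.414,8.586) [heading=315, draw]
RT 104: heading 315 -> 211
Final: pos=(8.414,8.586), heading=211, 4 segment(s) drawn

Segment endpoints: x in {0.636, 7, 8.414, 11.95, 11.95}, y in {0.05, 5, 5.05, 8.586, 16.364}
xmin=0.636, ymin=0.05, xmax=11.95, ymax=16.364

Answer: 0.636 0.05 11.95 16.364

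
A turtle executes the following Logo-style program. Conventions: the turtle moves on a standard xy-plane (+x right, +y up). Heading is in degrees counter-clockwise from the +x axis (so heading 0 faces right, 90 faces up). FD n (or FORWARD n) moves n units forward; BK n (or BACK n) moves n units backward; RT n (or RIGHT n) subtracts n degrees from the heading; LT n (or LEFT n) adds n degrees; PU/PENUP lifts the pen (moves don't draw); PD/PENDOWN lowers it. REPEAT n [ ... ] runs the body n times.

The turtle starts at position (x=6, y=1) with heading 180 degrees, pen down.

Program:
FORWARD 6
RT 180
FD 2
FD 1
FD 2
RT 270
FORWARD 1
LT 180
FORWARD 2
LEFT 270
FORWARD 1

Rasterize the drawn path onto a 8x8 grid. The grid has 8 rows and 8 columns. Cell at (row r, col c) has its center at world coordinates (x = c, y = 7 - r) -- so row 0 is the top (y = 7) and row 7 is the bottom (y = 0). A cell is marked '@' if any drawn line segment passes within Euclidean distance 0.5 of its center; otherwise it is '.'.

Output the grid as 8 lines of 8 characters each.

Segment 0: (6,1) -> (0,1)
Segment 1: (0,1) -> (2,1)
Segment 2: (2,1) -> (3,1)
Segment 3: (3,1) -> (5,1)
Segment 4: (5,1) -> (5,2)
Segment 5: (5,2) -> (5,0)
Segment 6: (5,0) -> (4,0)

Answer: ........
........
........
........
........
.....@..
@@@@@@@.
....@@..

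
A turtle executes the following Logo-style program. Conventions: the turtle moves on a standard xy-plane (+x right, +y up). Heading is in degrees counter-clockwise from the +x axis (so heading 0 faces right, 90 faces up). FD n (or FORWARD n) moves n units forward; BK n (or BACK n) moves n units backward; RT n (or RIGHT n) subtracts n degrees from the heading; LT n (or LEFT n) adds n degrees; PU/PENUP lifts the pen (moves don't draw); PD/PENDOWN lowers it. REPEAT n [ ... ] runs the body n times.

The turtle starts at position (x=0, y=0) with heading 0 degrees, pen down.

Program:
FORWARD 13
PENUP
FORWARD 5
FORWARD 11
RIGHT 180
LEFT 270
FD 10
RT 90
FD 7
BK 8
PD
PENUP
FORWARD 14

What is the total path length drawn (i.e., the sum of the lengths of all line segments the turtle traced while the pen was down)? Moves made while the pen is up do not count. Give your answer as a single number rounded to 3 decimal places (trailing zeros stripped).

Answer: 13

Derivation:
Executing turtle program step by step:
Start: pos=(0,0), heading=0, pen down
FD 13: (0,0) -> (13,0) [heading=0, draw]
PU: pen up
FD 5: (13,0) -> (18,0) [heading=0, move]
FD 11: (18,0) -> (29,0) [heading=0, move]
RT 180: heading 0 -> 180
LT 270: heading 180 -> 90
FD 10: (29,0) -> (29,10) [heading=90, move]
RT 90: heading 90 -> 0
FD 7: (29,10) -> (36,10) [heading=0, move]
BK 8: (36,10) -> (28,10) [heading=0, move]
PD: pen down
PU: pen up
FD 14: (28,10) -> (42,10) [heading=0, move]
Final: pos=(42,10), heading=0, 1 segment(s) drawn

Segment lengths:
  seg 1: (0,0) -> (13,0), length = 13
Total = 13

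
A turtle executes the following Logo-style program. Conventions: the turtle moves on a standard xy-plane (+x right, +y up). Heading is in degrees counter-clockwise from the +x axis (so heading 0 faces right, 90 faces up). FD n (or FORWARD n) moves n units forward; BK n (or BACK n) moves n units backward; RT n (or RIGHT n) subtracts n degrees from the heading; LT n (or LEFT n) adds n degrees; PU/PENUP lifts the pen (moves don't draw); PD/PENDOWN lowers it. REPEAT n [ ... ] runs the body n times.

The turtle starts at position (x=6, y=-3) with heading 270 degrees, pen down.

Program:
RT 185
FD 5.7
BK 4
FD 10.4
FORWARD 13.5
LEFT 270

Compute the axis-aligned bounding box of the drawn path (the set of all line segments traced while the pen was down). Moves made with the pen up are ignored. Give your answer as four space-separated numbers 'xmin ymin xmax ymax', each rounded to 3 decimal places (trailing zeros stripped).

Executing turtle program step by step:
Start: pos=(6,-3), heading=270, pen down
RT 185: heading 270 -> 85
FD 5.7: (6,-3) -> (6.497,2.678) [heading=85, draw]
BK 4: (6.497,2.678) -> (6.148,-1.306) [heading=85, draw]
FD 10.4: (6.148,-1.306) -> (7.055,9.054) [heading=85, draw]
FD 13.5: (7.055,9.054) -> (8.231,22.503) [heading=85, draw]
LT 270: heading 85 -> 355
Final: pos=(8.231,22.503), heading=355, 4 segment(s) drawn

Segment endpoints: x in {6, 6.148, 6.497, 7.055, 8.231}, y in {-3, -1.306, 2.678, 9.054, 22.503}
xmin=6, ymin=-3, xmax=8.231, ymax=22.503

Answer: 6 -3 8.231 22.503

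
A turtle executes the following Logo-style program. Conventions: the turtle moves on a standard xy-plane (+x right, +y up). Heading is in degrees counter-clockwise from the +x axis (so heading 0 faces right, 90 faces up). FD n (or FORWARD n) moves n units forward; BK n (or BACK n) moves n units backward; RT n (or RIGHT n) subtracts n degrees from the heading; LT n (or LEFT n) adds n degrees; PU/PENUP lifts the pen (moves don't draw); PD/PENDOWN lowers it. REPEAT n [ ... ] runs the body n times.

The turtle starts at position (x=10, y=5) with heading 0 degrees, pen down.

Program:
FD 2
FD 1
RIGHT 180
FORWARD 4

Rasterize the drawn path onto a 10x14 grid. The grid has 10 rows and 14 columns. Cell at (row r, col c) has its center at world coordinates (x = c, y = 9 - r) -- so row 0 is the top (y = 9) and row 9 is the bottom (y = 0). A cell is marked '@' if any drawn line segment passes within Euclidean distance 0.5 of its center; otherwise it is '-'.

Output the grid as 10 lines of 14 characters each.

Answer: --------------
--------------
--------------
--------------
---------@@@@@
--------------
--------------
--------------
--------------
--------------

Derivation:
Segment 0: (10,5) -> (12,5)
Segment 1: (12,5) -> (13,5)
Segment 2: (13,5) -> (9,5)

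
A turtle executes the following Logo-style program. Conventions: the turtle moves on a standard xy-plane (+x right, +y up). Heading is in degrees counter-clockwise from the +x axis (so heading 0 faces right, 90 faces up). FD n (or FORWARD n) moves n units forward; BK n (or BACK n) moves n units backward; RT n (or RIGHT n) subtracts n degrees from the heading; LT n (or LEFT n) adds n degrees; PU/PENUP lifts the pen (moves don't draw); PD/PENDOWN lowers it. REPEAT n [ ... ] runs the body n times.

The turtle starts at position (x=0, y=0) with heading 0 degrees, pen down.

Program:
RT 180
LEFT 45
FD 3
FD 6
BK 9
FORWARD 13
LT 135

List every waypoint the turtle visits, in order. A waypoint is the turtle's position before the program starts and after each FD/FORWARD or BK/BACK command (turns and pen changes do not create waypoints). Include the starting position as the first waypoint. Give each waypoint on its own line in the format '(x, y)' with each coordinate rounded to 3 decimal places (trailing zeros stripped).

Answer: (0, 0)
(-2.121, -2.121)
(-6.364, -6.364)
(0, 0)
(-9.192, -9.192)

Derivation:
Executing turtle program step by step:
Start: pos=(0,0), heading=0, pen down
RT 180: heading 0 -> 180
LT 45: heading 180 -> 225
FD 3: (0,0) -> (-2.121,-2.121) [heading=225, draw]
FD 6: (-2.121,-2.121) -> (-6.364,-6.364) [heading=225, draw]
BK 9: (-6.364,-6.364) -> (0,0) [heading=225, draw]
FD 13: (0,0) -> (-9.192,-9.192) [heading=225, draw]
LT 135: heading 225 -> 0
Final: pos=(-9.192,-9.192), heading=0, 4 segment(s) drawn
Waypoints (5 total):
(0, 0)
(-2.121, -2.121)
(-6.364, -6.364)
(0, 0)
(-9.192, -9.192)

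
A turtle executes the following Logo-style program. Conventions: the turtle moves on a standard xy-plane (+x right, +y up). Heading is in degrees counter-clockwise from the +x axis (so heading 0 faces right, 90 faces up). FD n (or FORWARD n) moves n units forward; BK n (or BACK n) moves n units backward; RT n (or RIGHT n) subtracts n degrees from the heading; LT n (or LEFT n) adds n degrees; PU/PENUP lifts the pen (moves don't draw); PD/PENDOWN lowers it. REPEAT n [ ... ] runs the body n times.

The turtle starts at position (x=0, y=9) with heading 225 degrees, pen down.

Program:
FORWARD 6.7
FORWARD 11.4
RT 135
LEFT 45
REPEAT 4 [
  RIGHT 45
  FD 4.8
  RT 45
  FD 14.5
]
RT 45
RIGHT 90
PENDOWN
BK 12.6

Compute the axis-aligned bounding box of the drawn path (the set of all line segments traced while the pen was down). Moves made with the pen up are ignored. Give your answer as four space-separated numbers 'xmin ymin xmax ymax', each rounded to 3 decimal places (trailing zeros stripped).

Answer: -25.399 -14.052 12.507 11.254

Derivation:
Executing turtle program step by step:
Start: pos=(0,9), heading=225, pen down
FD 6.7: (0,9) -> (-4.738,4.262) [heading=225, draw]
FD 11.4: (-4.738,4.262) -> (-12.799,-3.799) [heading=225, draw]
RT 135: heading 225 -> 90
LT 45: heading 90 -> 135
REPEAT 4 [
  -- iteration 1/4 --
  RT 45: heading 135 -> 90
  FD 4.8: (-12.799,-3.799) -> (-12.799,1.001) [heading=90, draw]
  RT 45: heading 90 -> 45
  FD 14.5: (-12.799,1.001) -> (-2.546,11.254) [heading=45, draw]
  -- iteration 2/4 --
  RT 45: heading 45 -> 0
  FD 4.8: (-2.546,11.254) -> (2.254,11.254) [heading=0, draw]
  RT 45: heading 0 -> 315
  FD 14.5: (2.254,11.254) -> (12.507,1.001) [heading=315, draw]
  -- iteration 3/4 --
  RT 45: heading 315 -> 270
  FD 4.8: (12.507,1.001) -> (12.507,-3.799) [heading=270, draw]
  RT 45: heading 270 -> 225
  FD 14.5: (12.507,-3.799) -> (2.254,-14.052) [heading=225, draw]
  -- iteration 4/4 --
  RT 45: heading 225 -> 180
  FD 4.8: (2.254,-14.052) -> (-2.546,-14.052) [heading=180, draw]
  RT 45: heading 180 -> 135
  FD 14.5: (-2.546,-14.052) -> (-12.799,-3.799) [heading=135, draw]
]
RT 45: heading 135 -> 90
RT 90: heading 90 -> 0
PD: pen down
BK 12.6: (-12.799,-3.799) -> (-25.399,-3.799) [heading=0, draw]
Final: pos=(-25.399,-3.799), heading=0, 11 segment(s) drawn

Segment endpoints: x in {-25.399, -12.799, -4.738, -2.546, -2.546, 0, 2.254, 2.254, 12.507}, y in {-14.052, -3.799, -3.799, -3.799, -3.799, 1.001, 1.001, 4.262, 9, 11.254}
xmin=-25.399, ymin=-14.052, xmax=12.507, ymax=11.254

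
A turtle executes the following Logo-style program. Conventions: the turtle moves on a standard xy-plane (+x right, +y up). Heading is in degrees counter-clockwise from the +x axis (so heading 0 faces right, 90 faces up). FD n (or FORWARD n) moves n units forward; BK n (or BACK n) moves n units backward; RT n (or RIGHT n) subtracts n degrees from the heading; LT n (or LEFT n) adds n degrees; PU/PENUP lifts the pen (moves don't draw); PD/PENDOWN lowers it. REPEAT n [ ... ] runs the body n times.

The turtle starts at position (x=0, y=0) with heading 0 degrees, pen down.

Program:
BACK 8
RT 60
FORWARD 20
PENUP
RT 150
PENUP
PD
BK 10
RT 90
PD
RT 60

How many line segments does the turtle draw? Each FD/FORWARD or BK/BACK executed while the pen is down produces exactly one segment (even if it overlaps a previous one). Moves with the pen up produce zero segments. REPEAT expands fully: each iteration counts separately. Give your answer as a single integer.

Answer: 3

Derivation:
Executing turtle program step by step:
Start: pos=(0,0), heading=0, pen down
BK 8: (0,0) -> (-8,0) [heading=0, draw]
RT 60: heading 0 -> 300
FD 20: (-8,0) -> (2,-17.321) [heading=300, draw]
PU: pen up
RT 150: heading 300 -> 150
PU: pen up
PD: pen down
BK 10: (2,-17.321) -> (10.66,-22.321) [heading=150, draw]
RT 90: heading 150 -> 60
PD: pen down
RT 60: heading 60 -> 0
Final: pos=(10.66,-22.321), heading=0, 3 segment(s) drawn
Segments drawn: 3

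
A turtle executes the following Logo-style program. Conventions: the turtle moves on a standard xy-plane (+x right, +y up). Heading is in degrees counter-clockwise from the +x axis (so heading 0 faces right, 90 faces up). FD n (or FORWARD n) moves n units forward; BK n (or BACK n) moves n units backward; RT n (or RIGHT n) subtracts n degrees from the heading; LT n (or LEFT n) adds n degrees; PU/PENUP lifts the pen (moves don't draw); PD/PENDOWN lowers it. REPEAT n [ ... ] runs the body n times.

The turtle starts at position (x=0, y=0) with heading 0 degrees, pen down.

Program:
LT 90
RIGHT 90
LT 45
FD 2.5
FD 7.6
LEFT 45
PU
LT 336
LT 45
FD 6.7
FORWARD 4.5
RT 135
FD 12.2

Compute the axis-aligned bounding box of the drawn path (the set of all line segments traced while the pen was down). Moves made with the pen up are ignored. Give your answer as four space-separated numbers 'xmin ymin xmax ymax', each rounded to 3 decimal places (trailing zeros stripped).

Executing turtle program step by step:
Start: pos=(0,0), heading=0, pen down
LT 90: heading 0 -> 90
RT 90: heading 90 -> 0
LT 45: heading 0 -> 45
FD 2.5: (0,0) -> (1.768,1.768) [heading=45, draw]
FD 7.6: (1.768,1.768) -> (7.142,7.142) [heading=45, draw]
LT 45: heading 45 -> 90
PU: pen up
LT 336: heading 90 -> 66
LT 45: heading 66 -> 111
FD 6.7: (7.142,7.142) -> (4.741,13.397) [heading=111, move]
FD 4.5: (4.741,13.397) -> (3.128,17.598) [heading=111, move]
RT 135: heading 111 -> 336
FD 12.2: (3.128,17.598) -> (14.273,12.636) [heading=336, move]
Final: pos=(14.273,12.636), heading=336, 2 segment(s) drawn

Segment endpoints: x in {0, 1.768, 7.142}, y in {0, 1.768, 7.142}
xmin=0, ymin=0, xmax=7.142, ymax=7.142

Answer: 0 0 7.142 7.142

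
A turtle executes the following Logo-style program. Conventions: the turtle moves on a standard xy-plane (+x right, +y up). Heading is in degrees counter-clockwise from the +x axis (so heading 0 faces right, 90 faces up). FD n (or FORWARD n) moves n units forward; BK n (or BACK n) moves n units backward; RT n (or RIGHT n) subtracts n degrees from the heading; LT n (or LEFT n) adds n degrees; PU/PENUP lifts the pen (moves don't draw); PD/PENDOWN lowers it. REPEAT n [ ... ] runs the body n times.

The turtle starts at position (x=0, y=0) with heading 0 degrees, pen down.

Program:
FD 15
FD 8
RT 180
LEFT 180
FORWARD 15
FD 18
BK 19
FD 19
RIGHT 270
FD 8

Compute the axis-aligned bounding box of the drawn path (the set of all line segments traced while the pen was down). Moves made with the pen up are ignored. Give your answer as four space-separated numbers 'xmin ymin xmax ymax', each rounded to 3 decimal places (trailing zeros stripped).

Answer: 0 0 56 8

Derivation:
Executing turtle program step by step:
Start: pos=(0,0), heading=0, pen down
FD 15: (0,0) -> (15,0) [heading=0, draw]
FD 8: (15,0) -> (23,0) [heading=0, draw]
RT 180: heading 0 -> 180
LT 180: heading 180 -> 0
FD 15: (23,0) -> (38,0) [heading=0, draw]
FD 18: (38,0) -> (56,0) [heading=0, draw]
BK 19: (56,0) -> (37,0) [heading=0, draw]
FD 19: (37,0) -> (56,0) [heading=0, draw]
RT 270: heading 0 -> 90
FD 8: (56,0) -> (56,8) [heading=90, draw]
Final: pos=(56,8), heading=90, 7 segment(s) drawn

Segment endpoints: x in {0, 15, 23, 37, 38, 56}, y in {0, 8}
xmin=0, ymin=0, xmax=56, ymax=8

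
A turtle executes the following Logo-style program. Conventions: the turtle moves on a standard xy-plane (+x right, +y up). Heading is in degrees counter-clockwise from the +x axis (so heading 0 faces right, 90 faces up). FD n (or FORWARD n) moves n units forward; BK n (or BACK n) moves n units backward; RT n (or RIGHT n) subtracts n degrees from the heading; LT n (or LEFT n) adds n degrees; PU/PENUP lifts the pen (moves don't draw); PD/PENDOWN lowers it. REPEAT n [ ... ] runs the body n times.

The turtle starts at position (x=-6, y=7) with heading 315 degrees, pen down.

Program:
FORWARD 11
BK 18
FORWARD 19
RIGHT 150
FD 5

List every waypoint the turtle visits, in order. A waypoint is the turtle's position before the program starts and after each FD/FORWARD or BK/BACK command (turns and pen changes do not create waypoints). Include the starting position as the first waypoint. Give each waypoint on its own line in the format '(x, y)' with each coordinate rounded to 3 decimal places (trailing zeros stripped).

Executing turtle program step by step:
Start: pos=(-6,7), heading=315, pen down
FD 11: (-6,7) -> (1.778,-0.778) [heading=315, draw]
BK 18: (1.778,-0.778) -> (-10.95,11.95) [heading=315, draw]
FD 19: (-10.95,11.95) -> (2.485,-1.485) [heading=315, draw]
RT 150: heading 315 -> 165
FD 5: (2.485,-1.485) -> (-2.344,-0.191) [heading=165, draw]
Final: pos=(-2.344,-0.191), heading=165, 4 segment(s) drawn
Waypoints (5 total):
(-6, 7)
(1.778, -0.778)
(-10.95, 11.95)
(2.485, -1.485)
(-2.344, -0.191)

Answer: (-6, 7)
(1.778, -0.778)
(-10.95, 11.95)
(2.485, -1.485)
(-2.344, -0.191)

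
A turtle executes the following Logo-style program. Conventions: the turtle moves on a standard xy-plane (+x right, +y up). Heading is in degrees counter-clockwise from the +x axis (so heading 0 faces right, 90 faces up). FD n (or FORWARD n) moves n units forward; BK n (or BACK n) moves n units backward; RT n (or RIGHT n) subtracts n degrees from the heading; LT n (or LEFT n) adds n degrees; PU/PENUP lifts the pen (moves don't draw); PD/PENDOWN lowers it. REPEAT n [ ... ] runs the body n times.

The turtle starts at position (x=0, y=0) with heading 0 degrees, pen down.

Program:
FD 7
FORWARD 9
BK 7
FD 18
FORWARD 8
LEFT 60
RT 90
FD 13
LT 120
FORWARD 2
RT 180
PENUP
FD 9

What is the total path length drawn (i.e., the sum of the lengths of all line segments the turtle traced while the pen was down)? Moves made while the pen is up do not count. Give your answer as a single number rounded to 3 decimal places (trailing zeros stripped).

Executing turtle program step by step:
Start: pos=(0,0), heading=0, pen down
FD 7: (0,0) -> (7,0) [heading=0, draw]
FD 9: (7,0) -> (16,0) [heading=0, draw]
BK 7: (16,0) -> (9,0) [heading=0, draw]
FD 18: (9,0) -> (27,0) [heading=0, draw]
FD 8: (27,0) -> (35,0) [heading=0, draw]
LT 60: heading 0 -> 60
RT 90: heading 60 -> 330
FD 13: (35,0) -> (46.258,-6.5) [heading=330, draw]
LT 120: heading 330 -> 90
FD 2: (46.258,-6.5) -> (46.258,-4.5) [heading=90, draw]
RT 180: heading 90 -> 270
PU: pen up
FD 9: (46.258,-4.5) -> (46.258,-13.5) [heading=270, move]
Final: pos=(46.258,-13.5), heading=270, 7 segment(s) drawn

Segment lengths:
  seg 1: (0,0) -> (7,0), length = 7
  seg 2: (7,0) -> (16,0), length = 9
  seg 3: (16,0) -> (9,0), length = 7
  seg 4: (9,0) -> (27,0), length = 18
  seg 5: (27,0) -> (35,0), length = 8
  seg 6: (35,0) -> (46.258,-6.5), length = 13
  seg 7: (46.258,-6.5) -> (46.258,-4.5), length = 2
Total = 64

Answer: 64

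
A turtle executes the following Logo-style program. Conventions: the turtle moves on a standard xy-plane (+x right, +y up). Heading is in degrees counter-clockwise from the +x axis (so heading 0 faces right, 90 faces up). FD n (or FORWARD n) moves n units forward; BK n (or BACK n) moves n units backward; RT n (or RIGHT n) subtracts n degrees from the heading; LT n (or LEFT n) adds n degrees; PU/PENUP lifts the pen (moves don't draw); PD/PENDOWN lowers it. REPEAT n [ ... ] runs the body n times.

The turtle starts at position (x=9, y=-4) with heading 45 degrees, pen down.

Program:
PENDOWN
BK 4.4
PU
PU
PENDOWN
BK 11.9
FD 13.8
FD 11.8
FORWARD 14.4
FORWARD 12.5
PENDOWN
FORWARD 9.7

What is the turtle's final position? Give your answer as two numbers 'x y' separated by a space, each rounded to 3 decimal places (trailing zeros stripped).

Answer: 41.456 28.456

Derivation:
Executing turtle program step by step:
Start: pos=(9,-4), heading=45, pen down
PD: pen down
BK 4.4: (9,-4) -> (5.889,-7.111) [heading=45, draw]
PU: pen up
PU: pen up
PD: pen down
BK 11.9: (5.889,-7.111) -> (-2.526,-15.526) [heading=45, draw]
FD 13.8: (-2.526,-15.526) -> (7.232,-5.768) [heading=45, draw]
FD 11.8: (7.232,-5.768) -> (15.576,2.576) [heading=45, draw]
FD 14.4: (15.576,2.576) -> (25.758,12.758) [heading=45, draw]
FD 12.5: (25.758,12.758) -> (34.597,21.597) [heading=45, draw]
PD: pen down
FD 9.7: (34.597,21.597) -> (41.456,28.456) [heading=45, draw]
Final: pos=(41.456,28.456), heading=45, 7 segment(s) drawn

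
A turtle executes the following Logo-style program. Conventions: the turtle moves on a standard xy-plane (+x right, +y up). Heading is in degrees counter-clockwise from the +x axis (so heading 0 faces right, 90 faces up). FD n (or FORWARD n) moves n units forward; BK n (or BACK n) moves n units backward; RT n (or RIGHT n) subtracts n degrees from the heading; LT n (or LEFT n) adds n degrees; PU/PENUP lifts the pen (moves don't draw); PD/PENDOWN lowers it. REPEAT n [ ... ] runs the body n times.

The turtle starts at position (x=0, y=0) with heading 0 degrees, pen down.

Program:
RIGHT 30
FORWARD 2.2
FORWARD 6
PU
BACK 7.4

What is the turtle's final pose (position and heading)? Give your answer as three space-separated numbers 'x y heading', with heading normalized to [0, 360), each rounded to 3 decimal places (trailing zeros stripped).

Answer: 0.693 -0.4 330

Derivation:
Executing turtle program step by step:
Start: pos=(0,0), heading=0, pen down
RT 30: heading 0 -> 330
FD 2.2: (0,0) -> (1.905,-1.1) [heading=330, draw]
FD 6: (1.905,-1.1) -> (7.101,-4.1) [heading=330, draw]
PU: pen up
BK 7.4: (7.101,-4.1) -> (0.693,-0.4) [heading=330, move]
Final: pos=(0.693,-0.4), heading=330, 2 segment(s) drawn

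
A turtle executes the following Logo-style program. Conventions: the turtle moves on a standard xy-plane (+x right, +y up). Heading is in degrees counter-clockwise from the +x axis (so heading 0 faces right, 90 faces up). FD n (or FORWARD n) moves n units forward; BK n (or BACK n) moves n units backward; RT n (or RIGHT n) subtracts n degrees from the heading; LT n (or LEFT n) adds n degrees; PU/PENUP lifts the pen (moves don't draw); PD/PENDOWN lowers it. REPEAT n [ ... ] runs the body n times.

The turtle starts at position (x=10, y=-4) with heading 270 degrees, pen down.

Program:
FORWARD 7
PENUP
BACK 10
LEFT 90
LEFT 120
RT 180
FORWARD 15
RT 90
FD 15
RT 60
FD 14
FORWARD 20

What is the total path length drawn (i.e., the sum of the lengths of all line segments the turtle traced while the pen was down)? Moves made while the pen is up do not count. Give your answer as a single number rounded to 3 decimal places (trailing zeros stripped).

Executing turtle program step by step:
Start: pos=(10,-4), heading=270, pen down
FD 7: (10,-4) -> (10,-11) [heading=270, draw]
PU: pen up
BK 10: (10,-11) -> (10,-1) [heading=270, move]
LT 90: heading 270 -> 0
LT 120: heading 0 -> 120
RT 180: heading 120 -> 300
FD 15: (10,-1) -> (17.5,-13.99) [heading=300, move]
RT 90: heading 300 -> 210
FD 15: (17.5,-13.99) -> (4.51,-21.49) [heading=210, move]
RT 60: heading 210 -> 150
FD 14: (4.51,-21.49) -> (-7.615,-14.49) [heading=150, move]
FD 20: (-7.615,-14.49) -> (-24.935,-4.49) [heading=150, move]
Final: pos=(-24.935,-4.49), heading=150, 1 segment(s) drawn

Segment lengths:
  seg 1: (10,-4) -> (10,-11), length = 7
Total = 7

Answer: 7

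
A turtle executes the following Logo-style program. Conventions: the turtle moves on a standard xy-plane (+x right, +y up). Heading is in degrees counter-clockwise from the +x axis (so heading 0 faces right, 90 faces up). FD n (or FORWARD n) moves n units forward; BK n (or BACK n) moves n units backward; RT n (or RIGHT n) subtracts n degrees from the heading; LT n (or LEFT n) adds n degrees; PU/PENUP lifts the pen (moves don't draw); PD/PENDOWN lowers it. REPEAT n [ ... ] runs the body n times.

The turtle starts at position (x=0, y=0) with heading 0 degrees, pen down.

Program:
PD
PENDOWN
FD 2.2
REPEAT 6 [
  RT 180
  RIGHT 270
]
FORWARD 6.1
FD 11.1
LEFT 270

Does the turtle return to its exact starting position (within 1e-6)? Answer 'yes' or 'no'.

Answer: no

Derivation:
Executing turtle program step by step:
Start: pos=(0,0), heading=0, pen down
PD: pen down
PD: pen down
FD 2.2: (0,0) -> (2.2,0) [heading=0, draw]
REPEAT 6 [
  -- iteration 1/6 --
  RT 180: heading 0 -> 180
  RT 270: heading 180 -> 270
  -- iteration 2/6 --
  RT 180: heading 270 -> 90
  RT 270: heading 90 -> 180
  -- iteration 3/6 --
  RT 180: heading 180 -> 0
  RT 270: heading 0 -> 90
  -- iteration 4/6 --
  RT 180: heading 90 -> 270
  RT 270: heading 270 -> 0
  -- iteration 5/6 --
  RT 180: heading 0 -> 180
  RT 270: heading 180 -> 270
  -- iteration 6/6 --
  RT 180: heading 270 -> 90
  RT 270: heading 90 -> 180
]
FD 6.1: (2.2,0) -> (-3.9,0) [heading=180, draw]
FD 11.1: (-3.9,0) -> (-15,0) [heading=180, draw]
LT 270: heading 180 -> 90
Final: pos=(-15,0), heading=90, 3 segment(s) drawn

Start position: (0, 0)
Final position: (-15, 0)
Distance = 15; >= 1e-6 -> NOT closed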